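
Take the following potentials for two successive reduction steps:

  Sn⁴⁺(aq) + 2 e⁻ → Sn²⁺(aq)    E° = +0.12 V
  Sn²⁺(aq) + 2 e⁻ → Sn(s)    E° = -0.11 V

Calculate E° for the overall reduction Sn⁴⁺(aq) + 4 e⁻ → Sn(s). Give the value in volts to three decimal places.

Standard free energies of sequential steps add: ΔG°₃ = ΔG°₁ + ΔG°₂, so n₃E°₃ = n₁E°₁ + n₂E°₂.
E°₃ = (2×+0.12 + 2×-0.11) / 4 = (+0.020) / 4 = +0.005 V.

+0.005 V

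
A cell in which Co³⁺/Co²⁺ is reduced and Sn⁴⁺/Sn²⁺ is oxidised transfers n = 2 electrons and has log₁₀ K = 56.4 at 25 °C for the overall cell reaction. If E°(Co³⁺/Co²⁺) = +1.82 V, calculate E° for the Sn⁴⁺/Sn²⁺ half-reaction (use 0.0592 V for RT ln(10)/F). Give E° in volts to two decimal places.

E°cell = (0.0592/n)·log K = (0.0592/2)(56.4) = +1.669 V.
Since Co³⁺/Co²⁺ is the cathode and Sn⁴⁺/Sn²⁺ the anode, E°cell = E°(Co³⁺/Co²⁺) − E°(Sn⁴⁺/Sn²⁺).
So E°(Sn⁴⁺/Sn²⁺) = E°(Co³⁺/Co²⁺) − E°cell = (+1.82) − (+1.669) = +0.15 V.

+0.15 V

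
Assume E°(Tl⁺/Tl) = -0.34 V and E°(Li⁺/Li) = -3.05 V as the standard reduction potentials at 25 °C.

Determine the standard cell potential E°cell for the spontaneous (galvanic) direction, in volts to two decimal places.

The Tl⁺/Tl couple has the higher reduction potential, so it is the cathode; Li⁺/Li is oxidised at the anode.
E°cell = E°(cathode) − E°(anode) = (-0.34) − (-3.05) = +2.71 V.
Since E°cell > 0, the reaction is spontaneous under standard conditions.

+2.71 V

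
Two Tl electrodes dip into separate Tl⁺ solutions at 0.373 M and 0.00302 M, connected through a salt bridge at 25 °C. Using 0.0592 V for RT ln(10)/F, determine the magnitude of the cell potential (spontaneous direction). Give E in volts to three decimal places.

For a concentration cell E°cell = 0. The 0.373 M side is the cathode (reduction is favoured where [Tl⁺] is higher).
With n = 1, E = −(0.0592/1) log([Tl⁺]ₐₙ/[Tl⁺]꜀ₐₜ) = −(0.0592/1) log(0.00302/0.373) = −(0.0592/1)(-2.092) = +0.124 V.

+0.124 V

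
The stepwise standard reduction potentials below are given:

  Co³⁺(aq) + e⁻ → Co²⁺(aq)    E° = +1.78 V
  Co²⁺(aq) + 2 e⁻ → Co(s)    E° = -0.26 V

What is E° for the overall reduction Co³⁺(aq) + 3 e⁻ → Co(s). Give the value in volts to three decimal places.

Standard free energies of sequential steps add: ΔG°₃ = ΔG°₁ + ΔG°₂, so n₃E°₃ = n₁E°₁ + n₂E°₂.
E°₃ = (1×+1.78 + 2×-0.26) / 3 = (+1.260) / 3 = +0.420 V.

+0.420 V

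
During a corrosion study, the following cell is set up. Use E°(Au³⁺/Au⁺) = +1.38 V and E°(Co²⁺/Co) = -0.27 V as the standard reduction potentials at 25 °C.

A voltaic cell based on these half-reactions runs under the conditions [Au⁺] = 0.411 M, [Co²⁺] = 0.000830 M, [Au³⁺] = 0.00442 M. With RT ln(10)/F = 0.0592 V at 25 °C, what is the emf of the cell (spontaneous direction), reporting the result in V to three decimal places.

Au³⁺/Au⁺ is the cathode (higher E°), Co²⁺/Co the anode: E°cell = +1.38 − (-0.27) = +1.65 V, n = 2.
Overall: Au³⁺(aq) + Co(s) → Au⁺(aq) + Co²⁺(aq)
Q = [Au⁺]·[Co²⁺] / ([Au³⁺]); log Q = -1.113.
E = E° − (0.0592/n) log Q = +1.65 − (0.0592/2)(-1.113) = +1.683 V.

+1.683 V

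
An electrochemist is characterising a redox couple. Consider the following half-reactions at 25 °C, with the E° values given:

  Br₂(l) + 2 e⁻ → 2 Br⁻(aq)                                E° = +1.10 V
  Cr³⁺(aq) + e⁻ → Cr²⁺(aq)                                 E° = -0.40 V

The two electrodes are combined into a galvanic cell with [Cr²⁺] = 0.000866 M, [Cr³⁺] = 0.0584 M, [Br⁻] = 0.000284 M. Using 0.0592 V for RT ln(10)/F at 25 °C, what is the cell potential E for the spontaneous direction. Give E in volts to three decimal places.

+1.602 V

Br₂/Br⁻ is the cathode (higher E°), Cr³⁺/Cr²⁺ the anode: E°cell = +1.10 − (-0.40) = +1.50 V, n = 2.
Overall: Br₂(l) + 2 Cr²⁺(aq) → 2 Br⁻(aq) + 2 Cr³⁺(aq)
Q = [Br⁻]^2·[Cr³⁺]^2 / ([Cr²⁺]^2); log Q = -3.436.
E = E° − (0.0592/n) log Q = +1.50 − (0.0592/2)(-3.436) = +1.602 V.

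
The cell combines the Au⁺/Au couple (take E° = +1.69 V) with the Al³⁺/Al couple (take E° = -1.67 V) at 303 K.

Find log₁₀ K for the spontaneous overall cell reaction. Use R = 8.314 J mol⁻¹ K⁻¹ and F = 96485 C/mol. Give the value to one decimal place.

167.7

Cathode: Au⁺/Au; anode: Al³⁺/Al. E°cell = (+1.69) − (-1.67) = +3.36 V, with n = 3.
ΔG° = −nFE° = −RT ln K, so ln K = nFE°/(RT) = (3)(96485)(+3.36) / ((8.314)(303)) = 386.071.
log₁₀ K = 386.071 / ln 10 = 167.7.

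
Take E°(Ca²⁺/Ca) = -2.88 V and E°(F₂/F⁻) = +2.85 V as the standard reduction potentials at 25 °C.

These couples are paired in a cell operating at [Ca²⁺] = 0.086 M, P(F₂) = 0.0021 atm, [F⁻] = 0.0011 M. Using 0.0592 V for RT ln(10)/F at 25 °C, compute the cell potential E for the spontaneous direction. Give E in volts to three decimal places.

F₂/F⁻ is the cathode (higher E°), Ca²⁺/Ca the anode: E°cell = +2.85 − (-2.88) = +5.73 V, n = 2.
Overall: F₂(g) + Ca(s) → 2 F⁻(aq) + Ca²⁺(aq)
Q = [F⁻]^2·[Ca²⁺] / (P(F₂)); log Q = -4.305.
E = E° − (0.0592/n) log Q = +5.73 − (0.0592/2)(-4.305) = +5.857 V.

+5.857 V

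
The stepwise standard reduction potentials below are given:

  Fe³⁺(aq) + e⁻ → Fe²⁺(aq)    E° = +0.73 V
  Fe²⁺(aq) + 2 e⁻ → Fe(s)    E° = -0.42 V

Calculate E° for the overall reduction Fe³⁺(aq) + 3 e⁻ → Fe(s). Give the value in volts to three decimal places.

-0.037 V

Since ΔG° = −nFE° is additive over sequential reductions, n₃E°₃ = n₁E°₁ + n₂E°₂.
E°₃ = (1×+0.73 + 2×-0.42) / 3 = (-0.110) / 3 = -0.037 V.
E° values themselves are not directly additive — weighting by electron count is essential.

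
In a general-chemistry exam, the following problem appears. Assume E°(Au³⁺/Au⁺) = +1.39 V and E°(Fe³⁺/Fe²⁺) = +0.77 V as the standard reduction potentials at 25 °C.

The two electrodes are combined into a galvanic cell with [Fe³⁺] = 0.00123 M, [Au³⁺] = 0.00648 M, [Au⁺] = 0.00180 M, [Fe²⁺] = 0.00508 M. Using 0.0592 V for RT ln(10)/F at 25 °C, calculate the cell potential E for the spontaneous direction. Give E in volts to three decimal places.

Au³⁺/Au⁺ is the cathode (higher E°), Fe³⁺/Fe²⁺ the anode: E°cell = +1.39 − (+0.77) = +0.62 V, n = 2.
Overall: Au³⁺(aq) + 2 Fe²⁺(aq) → Au⁺(aq) + 2 Fe³⁺(aq)
Q = [Au⁺]·[Fe³⁺]^2 / ([Au³⁺]·[Fe²⁺]^2); log Q = -1.788.
E = E° − (0.0592/n) log Q = +0.62 − (0.0592/2)(-1.788) = +0.673 V.

+0.673 V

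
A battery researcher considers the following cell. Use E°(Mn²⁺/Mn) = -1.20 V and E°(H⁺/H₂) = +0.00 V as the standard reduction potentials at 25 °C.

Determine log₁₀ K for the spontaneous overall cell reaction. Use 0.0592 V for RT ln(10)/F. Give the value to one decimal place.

Cathode: H⁺/H₂; anode: Mn²⁺/Mn. E°cell = +1.20 V, n = 2.
log K = nE°cell / 0.0592 = (2)(+1.20) / 0.0592 = 40.5.

40.5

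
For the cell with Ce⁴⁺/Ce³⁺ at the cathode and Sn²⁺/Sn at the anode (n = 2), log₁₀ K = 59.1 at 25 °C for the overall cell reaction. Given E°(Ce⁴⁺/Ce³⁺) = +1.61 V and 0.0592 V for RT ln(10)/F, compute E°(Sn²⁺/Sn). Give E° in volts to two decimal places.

E°cell = (0.0592/n)·log K = (0.0592/2)(59.1) = +1.749 V.
Since Ce⁴⁺/Ce³⁺ is the cathode and Sn²⁺/Sn the anode, E°cell = E°(Ce⁴⁺/Ce³⁺) − E°(Sn²⁺/Sn).
So E°(Sn²⁺/Sn) = E°(Ce⁴⁺/Ce³⁺) − E°cell = (+1.61) − (+1.749) = -0.14 V.

-0.14 V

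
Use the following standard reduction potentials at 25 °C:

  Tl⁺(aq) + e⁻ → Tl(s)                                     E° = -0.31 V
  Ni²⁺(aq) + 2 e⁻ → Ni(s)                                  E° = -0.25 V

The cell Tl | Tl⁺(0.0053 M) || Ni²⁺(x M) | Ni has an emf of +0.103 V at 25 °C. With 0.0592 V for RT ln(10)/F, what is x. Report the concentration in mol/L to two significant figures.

Ni²⁺/Ni is the cathode, Tl⁺/Tl the anode: E°cell = +0.06 V, n = 2.
Overall reaction: Ni²⁺(aq) + 2 Tl(s) → Ni(s) + 2 Tl⁺(aq); Q = [Tl⁺]^2/[Ni²⁺]^1.
From E = E° − (0.0592/n) log Q: log Q = (E° − E)·n/0.0592 = (+0.06 − (+0.103))·2/0.0592 = -1.4527.
So 1·log[Ni²⁺] = 2·log(0.0053) − log Q = -4.5514 − (-1.4527) = -3.0987; [Ni²⁺] = 10^(-3.0987) ≈ 0.00080 M.

0.00080 M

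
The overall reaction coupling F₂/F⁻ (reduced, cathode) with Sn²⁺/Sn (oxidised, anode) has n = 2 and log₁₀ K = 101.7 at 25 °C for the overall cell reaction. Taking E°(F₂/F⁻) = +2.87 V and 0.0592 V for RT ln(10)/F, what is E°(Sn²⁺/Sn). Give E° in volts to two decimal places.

-0.14 V

E°cell = (0.0592/n)·log K = (0.0592/2)(101.7) = +3.010 V.
Since F₂/F⁻ is the cathode and Sn²⁺/Sn the anode, E°cell = E°(F₂/F⁻) − E°(Sn²⁺/Sn).
So E°(Sn²⁺/Sn) = E°(F₂/F⁻) − E°cell = (+2.87) − (+3.010) = -0.14 V.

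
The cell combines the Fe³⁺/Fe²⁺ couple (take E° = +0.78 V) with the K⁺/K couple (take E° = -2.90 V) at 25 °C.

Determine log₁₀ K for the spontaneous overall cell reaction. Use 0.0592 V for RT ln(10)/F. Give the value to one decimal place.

62.2

Cathode: Fe³⁺/Fe²⁺; anode: K⁺/K. E°cell = +3.68 V, n = 1.
log K = nE°cell / 0.0592 = (1)(+3.68) / 0.0592 = 62.2.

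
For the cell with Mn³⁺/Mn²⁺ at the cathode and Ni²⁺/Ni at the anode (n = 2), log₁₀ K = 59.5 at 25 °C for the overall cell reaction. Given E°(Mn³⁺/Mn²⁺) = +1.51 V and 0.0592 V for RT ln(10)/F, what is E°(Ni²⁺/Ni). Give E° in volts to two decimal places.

-0.25 V

E°cell = (0.0592/n)·log K = (0.0592/2)(59.5) = +1.761 V.
Since Mn³⁺/Mn²⁺ is the cathode and Ni²⁺/Ni the anode, E°cell = E°(Mn³⁺/Mn²⁺) − E°(Ni²⁺/Ni).
So E°(Ni²⁺/Ni) = E°(Mn³⁺/Mn²⁺) − E°cell = (+1.51) − (+1.761) = -0.25 V.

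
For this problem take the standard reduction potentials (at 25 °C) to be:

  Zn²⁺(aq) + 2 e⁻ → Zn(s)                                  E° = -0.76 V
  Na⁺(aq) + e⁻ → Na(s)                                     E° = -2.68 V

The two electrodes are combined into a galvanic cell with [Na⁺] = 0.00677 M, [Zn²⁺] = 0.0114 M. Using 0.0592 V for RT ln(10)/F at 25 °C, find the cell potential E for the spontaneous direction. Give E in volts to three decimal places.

Zn²⁺/Zn is the cathode (higher E°), Na⁺/Na the anode: E°cell = -0.76 − (-2.68) = +1.92 V, n = 2.
Overall: Zn²⁺(aq) + 2 Na(s) → Zn(s) + 2 Na⁺(aq)
Q = [Na⁺]^2 / ([Zn²⁺]); log Q = -2.396.
E = E° − (0.0592/n) log Q = +1.92 − (0.0592/2)(-2.396) = +1.991 V.

+1.991 V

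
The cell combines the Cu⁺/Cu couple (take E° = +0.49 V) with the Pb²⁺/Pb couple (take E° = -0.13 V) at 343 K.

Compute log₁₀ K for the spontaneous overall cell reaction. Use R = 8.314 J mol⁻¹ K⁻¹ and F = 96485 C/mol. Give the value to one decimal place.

18.2

Cathode: Cu⁺/Cu; anode: Pb²⁺/Pb. E°cell = (+0.49) − (-0.13) = +0.62 V, with n = 2.
ΔG° = −nFE° = −RT ln K, so ln K = nFE°/(RT) = (2)(96485)(+0.62) / ((8.314)(343)) = 41.954.
log₁₀ K = 41.954 / ln 10 = 18.2.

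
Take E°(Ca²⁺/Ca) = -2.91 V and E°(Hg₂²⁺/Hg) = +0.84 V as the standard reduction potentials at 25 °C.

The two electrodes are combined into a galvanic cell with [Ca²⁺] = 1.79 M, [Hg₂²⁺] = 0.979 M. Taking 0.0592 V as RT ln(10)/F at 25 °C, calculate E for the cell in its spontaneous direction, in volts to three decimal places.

Hg₂²⁺/Hg is the cathode (higher E°), Ca²⁺/Ca the anode: E°cell = +0.84 − (-2.91) = +3.75 V, n = 2.
Overall: Hg₂²⁺(aq) + Ca(s) → 2 Hg(l) + Ca²⁺(aq)
Q = [Ca²⁺] / ([Hg₂²⁺]); log Q = 0.262.
E = E° − (0.0592/n) log Q = +3.75 − (0.0592/2)(0.262) = +3.742 V.

+3.742 V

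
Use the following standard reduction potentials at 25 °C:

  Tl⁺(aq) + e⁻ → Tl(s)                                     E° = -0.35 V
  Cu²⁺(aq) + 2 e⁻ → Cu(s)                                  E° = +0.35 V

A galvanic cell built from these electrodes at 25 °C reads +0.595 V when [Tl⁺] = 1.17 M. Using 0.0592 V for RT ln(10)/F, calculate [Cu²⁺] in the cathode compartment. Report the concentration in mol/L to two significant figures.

0.00039 M

Cu²⁺/Cu is the cathode, Tl⁺/Tl the anode: E°cell = +0.70 V, n = 2.
Overall reaction: Cu²⁺(aq) + 2 Tl(s) → Cu(s) + 2 Tl⁺(aq); Q = [Tl⁺]^2/[Cu²⁺]^1.
From E = E° − (0.0592/n) log Q: log Q = (E° − E)·n/0.0592 = (+0.70 − (+0.595))·2/0.0592 = 3.5473.
So 1·log[Cu²⁺] = 2·log(1.17) − log Q = 0.1364 − (3.5473) = -3.4109; [Cu²⁺] = 10^(-3.4109) ≈ 0.00039 M.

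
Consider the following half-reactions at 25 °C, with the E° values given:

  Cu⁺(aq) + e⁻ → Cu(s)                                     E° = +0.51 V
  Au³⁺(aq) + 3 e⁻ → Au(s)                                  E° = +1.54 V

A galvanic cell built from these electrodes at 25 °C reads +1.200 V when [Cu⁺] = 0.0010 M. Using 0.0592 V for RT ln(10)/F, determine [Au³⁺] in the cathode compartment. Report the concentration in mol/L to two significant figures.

0.41 M

Au³⁺/Au is the cathode, Cu⁺/Cu the anode: E°cell = +1.03 V, n = 3.
Overall reaction: Au³⁺(aq) + 3 Cu(s) → Au(s) + 3 Cu⁺(aq); Q = [Cu⁺]^3/[Au³⁺]^1.
From E = E° − (0.0592/n) log Q: log Q = (E° − E)·n/0.0592 = (+1.03 − (+1.200))·3/0.0592 = -8.6149.
So 1·log[Au³⁺] = 3·log(0.001) − log Q = -9.0000 − (-8.6149) = -0.3851; [Au³⁺] = 10^(-0.3851) ≈ 0.41 M.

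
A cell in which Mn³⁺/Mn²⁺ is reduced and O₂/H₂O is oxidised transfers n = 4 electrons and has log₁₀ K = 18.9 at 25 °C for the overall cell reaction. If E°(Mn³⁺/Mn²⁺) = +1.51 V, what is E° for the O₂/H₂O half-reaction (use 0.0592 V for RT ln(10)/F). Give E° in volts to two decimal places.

+1.23 V

E°cell = (0.0592/n)·log K = (0.0592/4)(18.9) = +0.280 V.
Since Mn³⁺/Mn²⁺ is the cathode and O₂/H₂O the anode, E°cell = E°(Mn³⁺/Mn²⁺) − E°(O₂/H₂O).
So E°(O₂/H₂O) = E°(Mn³⁺/Mn²⁺) − E°cell = (+1.51) − (+0.280) = +1.23 V.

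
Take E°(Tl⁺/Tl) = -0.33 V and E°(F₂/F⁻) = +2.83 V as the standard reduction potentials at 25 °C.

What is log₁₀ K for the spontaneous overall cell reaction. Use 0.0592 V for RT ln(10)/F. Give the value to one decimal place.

106.8

Cathode: F₂/F⁻; anode: Tl⁺/Tl. E°cell = +3.16 V, n = 2.
log K = nE°cell / 0.0592 = (2)(+3.16) / 0.0592 = 106.8.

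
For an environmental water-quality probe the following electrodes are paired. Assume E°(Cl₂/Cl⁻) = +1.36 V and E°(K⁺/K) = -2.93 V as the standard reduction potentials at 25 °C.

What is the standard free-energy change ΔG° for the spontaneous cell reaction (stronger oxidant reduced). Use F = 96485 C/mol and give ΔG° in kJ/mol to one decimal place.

Cl₂/Cl⁻ (E° = +1.36 V) is the cathode; K⁺/K (E° = -2.93 V) is the anode, so E°cell = +4.29 V.
Balancing electrons gives n = 2 (lcm of 2 and 1).
ΔG° = −nFE° = −(2)(96485)(+4.29) = -827,841 J = -827.8 kJ/mol.

-827.8 kJ/mol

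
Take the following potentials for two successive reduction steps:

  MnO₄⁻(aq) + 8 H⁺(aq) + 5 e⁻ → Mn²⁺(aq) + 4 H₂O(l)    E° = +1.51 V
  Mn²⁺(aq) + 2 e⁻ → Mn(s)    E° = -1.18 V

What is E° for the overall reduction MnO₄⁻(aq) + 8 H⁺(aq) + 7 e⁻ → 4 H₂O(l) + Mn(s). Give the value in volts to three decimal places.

+0.741 V

Standard free energies of sequential steps add: ΔG°₃ = ΔG°₁ + ΔG°₂, so n₃E°₃ = n₁E°₁ + n₂E°₂.
E°₃ = (5×+1.51 + 2×-1.18) / 7 = (+5.190) / 7 = +0.741 V.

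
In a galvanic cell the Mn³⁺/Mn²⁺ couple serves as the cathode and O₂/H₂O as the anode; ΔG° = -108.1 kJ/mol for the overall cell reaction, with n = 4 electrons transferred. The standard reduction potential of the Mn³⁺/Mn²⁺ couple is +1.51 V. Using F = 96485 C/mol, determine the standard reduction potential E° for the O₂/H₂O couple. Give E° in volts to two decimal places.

+1.23 V

E°cell = −ΔG°/(nF) = −(-108.1×10³)/((4)(96485)) = +0.280 V.
Since Mn³⁺/Mn²⁺ is the cathode and O₂/H₂O the anode, E°cell = E°(Mn³⁺/Mn²⁺) − E°(O₂/H₂O).
So E°(O₂/H₂O) = E°(Mn³⁺/Mn²⁺) − E°cell = (+1.51) − (+0.280) = +1.23 V.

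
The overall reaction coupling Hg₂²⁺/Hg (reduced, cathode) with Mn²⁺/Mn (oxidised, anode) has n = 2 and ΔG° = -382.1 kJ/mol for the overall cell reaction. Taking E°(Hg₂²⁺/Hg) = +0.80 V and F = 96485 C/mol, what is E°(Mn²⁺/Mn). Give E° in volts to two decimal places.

E°cell = −ΔG°/(nF) = −(-382.1×10³)/((2)(96485)) = +1.980 V.
Since Hg₂²⁺/Hg is the cathode and Mn²⁺/Mn the anode, E°cell = E°(Hg₂²⁺/Hg) − E°(Mn²⁺/Mn).
So E°(Mn²⁺/Mn) = E°(Hg₂²⁺/Hg) − E°cell = (+0.80) − (+1.980) = -1.18 V.

-1.18 V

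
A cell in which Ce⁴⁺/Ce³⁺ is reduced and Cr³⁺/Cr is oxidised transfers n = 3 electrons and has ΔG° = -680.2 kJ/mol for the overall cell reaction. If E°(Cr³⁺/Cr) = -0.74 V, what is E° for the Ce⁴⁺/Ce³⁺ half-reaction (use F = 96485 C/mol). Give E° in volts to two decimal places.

E°cell = −ΔG°/(nF) = −(-680.2×10³)/((3)(96485)) = +2.350 V.
Since Ce⁴⁺/Ce³⁺ is the cathode and Cr³⁺/Cr the anode, E°cell = E°(Ce⁴⁺/Ce³⁺) − E°(Cr³⁺/Cr).
So E°(Ce⁴⁺/Ce³⁺) = E°cell + E°(Cr³⁺/Cr) = +2.350 + (-0.74) = +1.61 V.

+1.61 V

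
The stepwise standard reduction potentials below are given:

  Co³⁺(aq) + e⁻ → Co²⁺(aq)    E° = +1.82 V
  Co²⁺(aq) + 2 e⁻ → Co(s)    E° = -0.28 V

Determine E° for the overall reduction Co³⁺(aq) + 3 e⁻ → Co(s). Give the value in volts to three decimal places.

+0.420 V

Since ΔG° = −nFE° is additive over sequential reductions, n₃E°₃ = n₁E°₁ + n₂E°₂.
E°₃ = (1×+1.82 + 2×-0.28) / 3 = (+1.260) / 3 = +0.420 V.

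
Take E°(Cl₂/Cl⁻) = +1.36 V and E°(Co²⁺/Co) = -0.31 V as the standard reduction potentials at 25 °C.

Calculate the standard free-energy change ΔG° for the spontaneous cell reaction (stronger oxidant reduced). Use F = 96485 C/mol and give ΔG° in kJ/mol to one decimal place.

Cl₂/Cl⁻ (E° = +1.36 V) is the cathode; Co²⁺/Co (E° = -0.31 V) is the anode, so E°cell = +1.67 V.
Balancing electrons gives n = 2 (lcm of 2 and 2).
ΔG° = −nFE° = −(2)(96485)(+1.67) = -322,260 J = -322.3 kJ/mol.

-322.3 kJ/mol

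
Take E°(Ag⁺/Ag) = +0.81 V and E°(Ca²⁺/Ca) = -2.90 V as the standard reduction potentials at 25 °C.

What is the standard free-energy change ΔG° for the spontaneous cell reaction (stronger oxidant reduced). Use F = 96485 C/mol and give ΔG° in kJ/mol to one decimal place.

-715.9 kJ/mol

Ag⁺/Ag (E° = +0.81 V) is the cathode; Ca²⁺/Ca (E° = -2.90 V) is the anode, so E°cell = +3.71 V.
Balancing electrons gives n = 2 (lcm of 1 and 2).
ΔG° = −nFE° = −(2)(96485)(+3.71) = -715,919 J = -715.9 kJ/mol.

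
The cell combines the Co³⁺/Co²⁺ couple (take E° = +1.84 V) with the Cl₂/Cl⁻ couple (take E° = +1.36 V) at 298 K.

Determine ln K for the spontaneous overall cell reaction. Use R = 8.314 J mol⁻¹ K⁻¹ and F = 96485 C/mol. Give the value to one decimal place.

Cathode: Co³⁺/Co²⁺; anode: Cl₂/Cl⁻. E°cell = (+1.84) − (+1.36) = +0.48 V, with n = 2.
ΔG° = −nFE° = −RT ln K, so ln K = nFE°/(RT) = (2)(96485)(+0.48) / ((8.314)(298)) = 37.386.

37.4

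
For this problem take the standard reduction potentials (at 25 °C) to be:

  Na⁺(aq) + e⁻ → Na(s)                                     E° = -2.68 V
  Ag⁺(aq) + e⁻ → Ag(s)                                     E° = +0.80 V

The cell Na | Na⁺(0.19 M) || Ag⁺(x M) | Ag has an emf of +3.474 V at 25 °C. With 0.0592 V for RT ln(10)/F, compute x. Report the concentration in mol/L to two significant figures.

Ag⁺/Ag is the cathode, Na⁺/Na the anode: E°cell = +3.48 V, n = 1.
Overall reaction: Ag⁺(aq) + Na(s) → Ag(s) + Na⁺(aq); Q = [Na⁺]^1/[Ag⁺]^1.
From E = E° − (0.0592/n) log Q: log Q = (E° − E)·n/0.0592 = (+3.48 − (+3.474))·1/0.0592 = 0.1014.
So 1·log[Ag⁺] = 1·log(0.19) − log Q = -0.7212 − (0.1014) = -0.8226; [Ag⁺] = 10^(-0.8226) ≈ 0.15 M.

0.15 M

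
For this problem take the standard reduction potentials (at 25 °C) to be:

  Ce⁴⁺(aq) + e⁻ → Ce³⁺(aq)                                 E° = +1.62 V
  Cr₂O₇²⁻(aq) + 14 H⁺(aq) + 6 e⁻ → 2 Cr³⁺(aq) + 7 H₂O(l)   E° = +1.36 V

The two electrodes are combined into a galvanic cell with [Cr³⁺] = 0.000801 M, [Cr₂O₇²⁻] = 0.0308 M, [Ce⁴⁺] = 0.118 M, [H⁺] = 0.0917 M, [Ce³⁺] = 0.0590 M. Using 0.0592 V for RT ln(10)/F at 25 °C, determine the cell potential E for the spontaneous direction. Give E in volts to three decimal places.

+0.375 V

Ce⁴⁺/Ce³⁺ is the cathode (higher E°), Cr₂O₇²⁻/Cr³⁺ the anode: E°cell = +1.62 − (+1.36) = +0.26 V, n = 6.
Overall: 6 Ce⁴⁺(aq) + 2 Cr³⁺(aq) + 7 H₂O(l) → 6 Ce³⁺(aq) + Cr₂O₇²⁻(aq) + 14 H⁺(aq)
Q = [Ce³⁺]^6·[Cr₂O₇²⁻]·[H⁺]^14 / ([Ce⁴⁺]^6·[Cr³⁺]^2); log Q = -11.652.
E = E° − (0.0592/n) log Q = +0.26 − (0.0592/6)(-11.652) = +0.375 V.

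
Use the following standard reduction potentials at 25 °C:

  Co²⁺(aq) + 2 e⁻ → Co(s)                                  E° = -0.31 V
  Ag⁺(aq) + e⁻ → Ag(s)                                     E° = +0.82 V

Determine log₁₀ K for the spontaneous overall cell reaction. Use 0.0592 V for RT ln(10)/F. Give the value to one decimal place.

Cathode: Ag⁺/Ag; anode: Co²⁺/Co. E°cell = +1.13 V, n = 2.
log K = nE°cell / 0.0592 = (2)(+1.13) / 0.0592 = 38.2.

38.2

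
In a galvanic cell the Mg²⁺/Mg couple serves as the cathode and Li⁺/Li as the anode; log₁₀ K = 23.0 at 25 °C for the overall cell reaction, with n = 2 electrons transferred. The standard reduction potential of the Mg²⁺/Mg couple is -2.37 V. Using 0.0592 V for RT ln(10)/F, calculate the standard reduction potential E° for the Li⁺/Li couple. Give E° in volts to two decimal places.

E°cell = (0.0592/n)·log K = (0.0592/2)(23.0) = +0.681 V.
Since Mg²⁺/Mg is the cathode and Li⁺/Li the anode, E°cell = E°(Mg²⁺/Mg) − E°(Li⁺/Li).
So E°(Li⁺/Li) = E°(Mg²⁺/Mg) − E°cell = (-2.37) − (+0.681) = -3.05 V.

-3.05 V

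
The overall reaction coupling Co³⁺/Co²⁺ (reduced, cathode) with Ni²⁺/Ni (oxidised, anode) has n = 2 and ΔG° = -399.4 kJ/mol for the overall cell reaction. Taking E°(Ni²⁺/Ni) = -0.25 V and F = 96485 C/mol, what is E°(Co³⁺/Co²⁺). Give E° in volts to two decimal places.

+1.82 V

E°cell = −ΔG°/(nF) = −(-399.4×10³)/((2)(96485)) = +2.070 V.
Since Co³⁺/Co²⁺ is the cathode and Ni²⁺/Ni the anode, E°cell = E°(Co³⁺/Co²⁺) − E°(Ni²⁺/Ni).
So E°(Co³⁺/Co²⁺) = E°cell + E°(Ni²⁺/Ni) = +2.070 + (-0.25) = +1.82 V.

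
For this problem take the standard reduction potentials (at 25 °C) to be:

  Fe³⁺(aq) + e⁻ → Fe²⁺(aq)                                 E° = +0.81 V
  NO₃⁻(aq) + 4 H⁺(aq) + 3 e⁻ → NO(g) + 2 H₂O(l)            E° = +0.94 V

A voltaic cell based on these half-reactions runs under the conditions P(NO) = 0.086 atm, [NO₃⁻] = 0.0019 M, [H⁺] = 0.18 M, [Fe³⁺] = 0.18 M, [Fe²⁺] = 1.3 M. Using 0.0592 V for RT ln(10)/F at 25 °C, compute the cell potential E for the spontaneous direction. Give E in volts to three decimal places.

+0.089 V

NO₃⁻/NO is the cathode (higher E°), Fe³⁺/Fe²⁺ the anode: E°cell = +0.94 − (+0.81) = +0.13 V, n = 3.
Overall: NO₃⁻(aq) + 4 H⁺(aq) + 3 Fe²⁺(aq) → NO(g) + 2 H₂O(l) + 3 Fe³⁺(aq)
Q = P(NO)·[Fe³⁺]^3 / ([NO₃⁻]·[H⁺]^4·[Fe²⁺]^3); log Q = 2.059.
E = E° − (0.0592/n) log Q = +0.13 − (0.0592/3)(2.059) = +0.089 V.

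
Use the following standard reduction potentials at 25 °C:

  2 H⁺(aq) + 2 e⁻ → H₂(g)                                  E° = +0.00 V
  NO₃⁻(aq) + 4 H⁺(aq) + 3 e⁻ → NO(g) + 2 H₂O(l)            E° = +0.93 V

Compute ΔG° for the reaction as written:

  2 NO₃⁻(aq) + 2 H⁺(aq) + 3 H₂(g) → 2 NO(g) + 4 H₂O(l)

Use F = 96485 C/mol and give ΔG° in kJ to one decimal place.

-538.4 kJ

As written, NO₃⁻/NO is reduced (cathode) and H⁺/H₂ is oxidised (anode), so E°cell = (+0.93) − (+0.00) = +0.93 V.
Balancing electrons gives n = 6.
ΔG° = −nFE° = −(6)(96485)(+0.93) = -538,386 J = -538.4 kJ.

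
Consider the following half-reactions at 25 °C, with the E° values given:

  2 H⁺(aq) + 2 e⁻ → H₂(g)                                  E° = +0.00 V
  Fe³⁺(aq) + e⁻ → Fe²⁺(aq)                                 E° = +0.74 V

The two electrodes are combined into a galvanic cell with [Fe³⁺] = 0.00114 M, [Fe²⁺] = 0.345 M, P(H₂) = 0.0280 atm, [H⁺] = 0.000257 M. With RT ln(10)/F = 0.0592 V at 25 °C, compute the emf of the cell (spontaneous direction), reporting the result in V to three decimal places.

Fe³⁺/Fe²⁺ is the cathode (higher E°), H⁺/H₂ the anode: E°cell = +0.74 − (+0.00) = +0.74 V, n = 2.
Overall: 2 Fe³⁺(aq) + H₂(g) → 2 Fe²⁺(aq) + 2 H⁺(aq)
Q = [Fe²⁺]^2·[H⁺]^2 / ([Fe³⁺]^2·P(H₂)); log Q = -0.665.
E = E° − (0.0592/n) log Q = +0.74 − (0.0592/2)(-0.665) = +0.760 V.

+0.760 V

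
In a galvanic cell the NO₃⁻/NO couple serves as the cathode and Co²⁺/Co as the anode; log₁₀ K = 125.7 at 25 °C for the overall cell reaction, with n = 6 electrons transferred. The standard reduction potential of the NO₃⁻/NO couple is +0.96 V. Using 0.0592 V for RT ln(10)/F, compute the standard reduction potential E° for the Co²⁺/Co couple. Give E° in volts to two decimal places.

-0.28 V

E°cell = (0.0592/n)·log K = (0.0592/6)(125.7) = +1.240 V.
Since NO₃⁻/NO is the cathode and Co²⁺/Co the anode, E°cell = E°(NO₃⁻/NO) − E°(Co²⁺/Co).
So E°(Co²⁺/Co) = E°(NO₃⁻/NO) − E°cell = (+0.96) − (+1.240) = -0.28 V.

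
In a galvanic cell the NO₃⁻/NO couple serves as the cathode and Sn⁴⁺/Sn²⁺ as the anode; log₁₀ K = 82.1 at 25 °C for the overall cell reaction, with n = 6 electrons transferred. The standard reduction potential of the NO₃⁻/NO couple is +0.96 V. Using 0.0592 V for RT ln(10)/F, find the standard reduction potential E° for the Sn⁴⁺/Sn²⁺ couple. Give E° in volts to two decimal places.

E°cell = (0.0592/n)·log K = (0.0592/6)(82.1) = +0.810 V.
Since NO₃⁻/NO is the cathode and Sn⁴⁺/Sn²⁺ the anode, E°cell = E°(NO₃⁻/NO) − E°(Sn⁴⁺/Sn²⁺).
So E°(Sn⁴⁺/Sn²⁺) = E°(NO₃⁻/NO) − E°cell = (+0.96) − (+0.810) = +0.15 V.

+0.15 V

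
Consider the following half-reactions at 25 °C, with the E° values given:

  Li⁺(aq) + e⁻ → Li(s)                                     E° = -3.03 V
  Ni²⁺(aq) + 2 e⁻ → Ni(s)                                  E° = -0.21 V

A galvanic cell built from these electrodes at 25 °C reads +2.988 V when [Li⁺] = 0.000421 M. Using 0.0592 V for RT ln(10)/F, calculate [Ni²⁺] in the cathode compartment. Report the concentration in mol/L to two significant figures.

0.084 M

Ni²⁺/Ni is the cathode, Li⁺/Li the anode: E°cell = +2.82 V, n = 2.
Overall reaction: Ni²⁺(aq) + 2 Li(s) → Ni(s) + 2 Li⁺(aq); Q = [Li⁺]^2/[Ni²⁺]^1.
From E = E° − (0.0592/n) log Q: log Q = (E° − E)·n/0.0592 = (+2.82 − (+2.988))·2/0.0592 = -5.6757.
So 1·log[Ni²⁺] = 2·log(0.000421) − log Q = -6.7514 − (-5.6757) = -1.0757; [Ni²⁺] = 10^(-1.0757) ≈ 0.084 M.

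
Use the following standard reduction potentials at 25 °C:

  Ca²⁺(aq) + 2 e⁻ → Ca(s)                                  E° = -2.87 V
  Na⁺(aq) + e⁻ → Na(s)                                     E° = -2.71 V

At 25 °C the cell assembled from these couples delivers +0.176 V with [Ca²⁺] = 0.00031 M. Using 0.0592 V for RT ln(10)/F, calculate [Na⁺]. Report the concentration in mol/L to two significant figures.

0.033 M

Na⁺/Na is the cathode, Ca²⁺/Ca the anode: E°cell = +0.16 V, n = 2.
Overall reaction: 2 Na⁺(aq) + Ca(s) → 2 Na(s) + Ca²⁺(aq); Q = [Ca²⁺]^1/[Na⁺]^2.
From E = E° − (0.0592/n) log Q: log Q = (E° − E)·n/0.0592 = (+0.16 − (+0.176))·2/0.0592 = -0.5405.
So 2·log[Na⁺] = 1·log(0.00031) − log Q = -3.5086 − (-0.5405) = -2.9681; log[Na⁺] = -2.9681 / 2 = -1.4841; [Na⁺] = 10^(-1.4841) ≈ 0.033 M.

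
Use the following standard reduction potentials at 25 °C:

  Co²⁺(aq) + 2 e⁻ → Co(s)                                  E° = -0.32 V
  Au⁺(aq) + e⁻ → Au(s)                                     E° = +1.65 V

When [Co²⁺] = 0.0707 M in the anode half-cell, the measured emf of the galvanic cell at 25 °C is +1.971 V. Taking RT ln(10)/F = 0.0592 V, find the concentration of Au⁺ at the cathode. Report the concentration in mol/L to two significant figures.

Au⁺/Au is the cathode, Co²⁺/Co the anode: E°cell = +1.97 V, n = 2.
Overall reaction: 2 Au⁺(aq) + Co(s) → 2 Au(s) + Co²⁺(aq); Q = [Co²⁺]^1/[Au⁺]^2.
From E = E° − (0.0592/n) log Q: log Q = (E° − E)·n/0.0592 = (+1.97 − (+1.971))·2/0.0592 = -0.0338.
So 2·log[Au⁺] = 1·log(0.0707) − log Q = -1.1506 − (-0.0338) = -1.1168; log[Au⁺] = -1.1168 / 2 = -0.5584; [Au⁺] = 10^(-0.5584) ≈ 0.28 M.

0.28 M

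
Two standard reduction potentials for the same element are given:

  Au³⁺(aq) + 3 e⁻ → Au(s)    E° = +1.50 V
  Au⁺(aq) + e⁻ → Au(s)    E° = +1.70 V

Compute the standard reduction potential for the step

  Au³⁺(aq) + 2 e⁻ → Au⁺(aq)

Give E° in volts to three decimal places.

+1.400 V

Sequential free energies add, so n₃E°₃ = n₁E°₁ + n₂E°₂.
With n₃ = 3, and the known step contributing 1×(+1.70) V, the unknown satisfies 2·E° = 3×(+1.50) − 1×(+1.70) = +2.800.
E° = +2.800 / 2 = +1.400 V.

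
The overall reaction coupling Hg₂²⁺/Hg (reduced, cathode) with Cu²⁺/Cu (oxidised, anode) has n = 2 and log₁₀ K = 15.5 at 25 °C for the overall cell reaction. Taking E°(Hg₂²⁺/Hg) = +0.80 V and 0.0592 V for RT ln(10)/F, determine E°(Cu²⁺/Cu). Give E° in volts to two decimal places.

E°cell = (0.0592/n)·log K = (0.0592/2)(15.5) = +0.459 V.
Since Hg₂²⁺/Hg is the cathode and Cu²⁺/Cu the anode, E°cell = E°(Hg₂²⁺/Hg) − E°(Cu²⁺/Cu).
So E°(Cu²⁺/Cu) = E°(Hg₂²⁺/Hg) − E°cell = (+0.80) − (+0.459) = +0.34 V.

+0.34 V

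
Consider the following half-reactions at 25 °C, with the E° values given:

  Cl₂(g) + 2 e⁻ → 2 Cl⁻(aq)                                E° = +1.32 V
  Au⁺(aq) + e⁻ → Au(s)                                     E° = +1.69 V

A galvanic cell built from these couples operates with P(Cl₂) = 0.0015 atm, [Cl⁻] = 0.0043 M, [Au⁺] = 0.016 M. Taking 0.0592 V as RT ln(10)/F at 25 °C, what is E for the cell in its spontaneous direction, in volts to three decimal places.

+0.207 V

Au⁺/Au is the cathode (higher E°), Cl₂/Cl⁻ the anode: E°cell = +1.69 − (+1.32) = +0.37 V, n = 2.
Overall: 2 Au⁺(aq) + 2 Cl⁻(aq) → 2 Au(s) + Cl₂(g)
Q = P(Cl₂) / ([Au⁺]^2·[Cl⁻]^2); log Q = 5.501.
E = E° − (0.0592/n) log Q = +0.37 − (0.0592/2)(5.501) = +0.207 V.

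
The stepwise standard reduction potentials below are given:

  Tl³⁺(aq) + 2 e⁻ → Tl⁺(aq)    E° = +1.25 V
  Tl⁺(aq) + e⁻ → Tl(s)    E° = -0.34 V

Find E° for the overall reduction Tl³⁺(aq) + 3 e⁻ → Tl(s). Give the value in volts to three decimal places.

Since ΔG° = −nFE° is additive over sequential reductions, n₃E°₃ = n₁E°₁ + n₂E°₂.
E°₃ = (2×+1.25 + 1×-0.34) / 3 = (+2.160) / 3 = +0.720 V.

+0.720 V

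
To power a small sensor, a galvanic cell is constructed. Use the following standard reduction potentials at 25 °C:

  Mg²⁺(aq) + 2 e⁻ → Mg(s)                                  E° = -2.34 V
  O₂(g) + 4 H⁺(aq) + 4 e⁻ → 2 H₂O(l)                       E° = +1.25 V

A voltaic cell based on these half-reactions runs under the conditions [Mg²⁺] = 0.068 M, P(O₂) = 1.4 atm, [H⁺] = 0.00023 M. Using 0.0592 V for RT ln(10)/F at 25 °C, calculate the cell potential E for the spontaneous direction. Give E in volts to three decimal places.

O₂/H₂O is the cathode (higher E°), Mg²⁺/Mg the anode: E°cell = +1.25 − (-2.34) = +3.59 V, n = 4.
Overall: O₂(g) + 4 H⁺(aq) + 2 Mg(s) → 2 H₂O(l) + 2 Mg²⁺(aq)
Q = [Mg²⁺]^2 / (P(O₂)·[H⁺]^4); log Q = 12.072.
E = E° − (0.0592/n) log Q = +3.59 − (0.0592/4)(12.072) = +3.411 V.

+3.411 V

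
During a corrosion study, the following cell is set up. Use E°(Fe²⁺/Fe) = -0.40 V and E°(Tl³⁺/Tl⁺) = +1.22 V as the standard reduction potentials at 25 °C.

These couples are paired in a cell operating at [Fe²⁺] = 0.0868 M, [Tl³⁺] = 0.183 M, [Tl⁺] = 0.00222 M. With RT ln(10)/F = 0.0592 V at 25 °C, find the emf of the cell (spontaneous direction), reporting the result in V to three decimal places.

Tl³⁺/Tl⁺ is the cathode (higher E°), Fe²⁺/Fe the anode: E°cell = +1.22 − (-0.40) = +1.62 V, n = 2.
Overall: Tl³⁺(aq) + Fe(s) → Tl⁺(aq) + Fe²⁺(aq)
Q = [Tl⁺]·[Fe²⁺] / ([Tl³⁺]); log Q = -2.978.
E = E° − (0.0592/n) log Q = +1.62 − (0.0592/2)(-2.978) = +1.708 V.

+1.708 V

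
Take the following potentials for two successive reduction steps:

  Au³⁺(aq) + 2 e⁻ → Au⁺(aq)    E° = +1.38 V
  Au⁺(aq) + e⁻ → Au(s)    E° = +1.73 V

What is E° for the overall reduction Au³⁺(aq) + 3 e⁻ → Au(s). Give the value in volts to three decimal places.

Adding the free-energy changes (−nFE°) of the two steps gives −n₃FE°₃ = −n₁FE°₁ − n₂FE°₂.
E°₃ = (2×+1.38 + 1×+1.73) / 3 = (+4.490) / 3 = +1.497 V.

+1.497 V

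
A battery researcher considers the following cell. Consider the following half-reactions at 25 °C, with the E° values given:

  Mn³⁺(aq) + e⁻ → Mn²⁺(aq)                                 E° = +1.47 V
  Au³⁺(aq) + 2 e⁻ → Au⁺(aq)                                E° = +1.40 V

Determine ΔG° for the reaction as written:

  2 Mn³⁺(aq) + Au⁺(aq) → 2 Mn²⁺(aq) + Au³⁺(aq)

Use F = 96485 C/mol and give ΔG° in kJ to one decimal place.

As written, Mn³⁺/Mn²⁺ is reduced (cathode) and Au³⁺/Au⁺ is oxidised (anode), so E°cell = (+1.47) − (+1.40) = +0.07 V.
Balancing electrons gives n = 2.
ΔG° = −nFE° = −(2)(96485)(+0.07) = -13,508 J = -13.5 kJ.

-13.5 kJ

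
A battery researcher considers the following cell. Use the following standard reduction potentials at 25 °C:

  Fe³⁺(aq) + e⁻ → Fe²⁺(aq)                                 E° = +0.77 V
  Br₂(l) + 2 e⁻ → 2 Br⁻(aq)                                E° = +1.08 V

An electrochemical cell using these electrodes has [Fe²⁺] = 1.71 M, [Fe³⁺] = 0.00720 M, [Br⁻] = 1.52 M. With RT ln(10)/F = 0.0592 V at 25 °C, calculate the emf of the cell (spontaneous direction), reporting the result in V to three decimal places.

+0.440 V

Br₂/Br⁻ is the cathode (higher E°), Fe³⁺/Fe²⁺ the anode: E°cell = +1.08 − (+0.77) = +0.31 V, n = 2.
Overall: Br₂(l) + 2 Fe²⁺(aq) → 2 Br⁻(aq) + 2 Fe³⁺(aq)
Q = [Br⁻]^2·[Fe³⁺]^2 / ([Fe²⁺]^2); log Q = -4.388.
E = E° − (0.0592/n) log Q = +0.31 − (0.0592/2)(-4.388) = +0.440 V.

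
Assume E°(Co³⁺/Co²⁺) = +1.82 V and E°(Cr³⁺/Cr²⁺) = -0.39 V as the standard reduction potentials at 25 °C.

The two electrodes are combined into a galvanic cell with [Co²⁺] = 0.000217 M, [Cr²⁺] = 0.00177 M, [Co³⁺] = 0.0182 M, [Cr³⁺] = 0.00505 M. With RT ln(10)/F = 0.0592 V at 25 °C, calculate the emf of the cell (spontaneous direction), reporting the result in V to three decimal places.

Co³⁺/Co²⁺ is the cathode (higher E°), Cr³⁺/Cr²⁺ the anode: E°cell = +1.82 − (-0.39) = +2.21 V, n = 1.
Overall: Co³⁺(aq) + Cr²⁺(aq) → Co²⁺(aq) + Cr³⁺(aq)
Q = [Co²⁺]·[Cr³⁺] / ([Co³⁺]·[Cr²⁺]); log Q = -1.468.
E = E° − (0.0592/n) log Q = +2.21 − (0.0592/1)(-1.468) = +2.297 V.

+2.297 V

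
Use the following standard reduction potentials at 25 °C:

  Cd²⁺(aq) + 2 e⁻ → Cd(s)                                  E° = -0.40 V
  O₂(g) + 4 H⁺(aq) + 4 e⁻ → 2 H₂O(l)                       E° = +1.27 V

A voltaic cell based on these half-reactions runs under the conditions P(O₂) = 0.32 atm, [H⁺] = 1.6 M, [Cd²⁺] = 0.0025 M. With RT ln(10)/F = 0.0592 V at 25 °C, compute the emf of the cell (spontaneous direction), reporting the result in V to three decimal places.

O₂/H₂O is the cathode (higher E°), Cd²⁺/Cd the anode: E°cell = +1.27 − (-0.40) = +1.67 V, n = 4.
Overall: O₂(g) + 4 H⁺(aq) + 2 Cd(s) → 2 H₂O(l) + 2 Cd²⁺(aq)
Q = [Cd²⁺]^2 / (P(O₂)·[H⁺]^4); log Q = -5.526.
E = E° − (0.0592/n) log Q = +1.67 − (0.0592/4)(-5.526) = +1.752 V.

+1.752 V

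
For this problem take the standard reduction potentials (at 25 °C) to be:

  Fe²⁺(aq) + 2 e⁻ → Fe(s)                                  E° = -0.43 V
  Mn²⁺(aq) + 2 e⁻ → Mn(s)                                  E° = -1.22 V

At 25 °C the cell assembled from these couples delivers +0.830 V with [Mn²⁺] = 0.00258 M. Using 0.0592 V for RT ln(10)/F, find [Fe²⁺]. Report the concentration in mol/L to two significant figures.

0.058 M

Fe²⁺/Fe is the cathode, Mn²⁺/Mn the anode: E°cell = +0.79 V, n = 2.
Overall reaction: Fe²⁺(aq) + Mn(s) → Fe(s) + Mn²⁺(aq); Q = [Mn²⁺]^1/[Fe²⁺]^1.
From E = E° − (0.0592/n) log Q: log Q = (E° − E)·n/0.0592 = (+0.79 − (+0.830))·2/0.0592 = -1.3514.
So 1·log[Fe²⁺] = 1·log(0.00258) − log Q = -2.5884 − (-1.3514) = -1.2370; [Fe²⁺] = 10^(-1.2370) ≈ 0.058 M.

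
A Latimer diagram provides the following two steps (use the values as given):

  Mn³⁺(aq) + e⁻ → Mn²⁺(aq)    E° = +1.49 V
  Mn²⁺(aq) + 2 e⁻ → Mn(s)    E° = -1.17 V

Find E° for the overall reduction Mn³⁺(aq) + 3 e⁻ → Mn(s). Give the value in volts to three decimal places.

-0.283 V

Since ΔG° = −nFE° is additive over sequential reductions, n₃E°₃ = n₁E°₁ + n₂E°₂.
E°₃ = (1×+1.49 + 2×-1.17) / 3 = (-0.850) / 3 = -0.283 V.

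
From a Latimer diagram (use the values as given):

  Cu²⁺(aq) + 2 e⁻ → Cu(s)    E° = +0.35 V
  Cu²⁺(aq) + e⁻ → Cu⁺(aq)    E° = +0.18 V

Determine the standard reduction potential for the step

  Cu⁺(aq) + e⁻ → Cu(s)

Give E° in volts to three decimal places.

+0.520 V

Sequential free energies add, so n₃E°₃ = n₁E°₁ + n₂E°₂.
With n₃ = 2, and the known step contributing 1×(+0.18) V, the unknown satisfies 1·E° = 2×(+0.35) − 1×(+0.18) = +0.520.
E° = +0.520 / 1 = +0.520 V.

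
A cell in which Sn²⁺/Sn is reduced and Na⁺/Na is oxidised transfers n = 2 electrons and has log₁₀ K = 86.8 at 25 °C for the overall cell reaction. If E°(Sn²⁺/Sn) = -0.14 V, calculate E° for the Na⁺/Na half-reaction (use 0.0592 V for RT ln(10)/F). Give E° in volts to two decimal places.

E°cell = (0.0592/n)·log K = (0.0592/2)(86.8) = +2.569 V.
Since Sn²⁺/Sn is the cathode and Na⁺/Na the anode, E°cell = E°(Sn²⁺/Sn) − E°(Na⁺/Na).
So E°(Na⁺/Na) = E°(Sn²⁺/Sn) − E°cell = (-0.14) − (+2.569) = -2.71 V.

-2.71 V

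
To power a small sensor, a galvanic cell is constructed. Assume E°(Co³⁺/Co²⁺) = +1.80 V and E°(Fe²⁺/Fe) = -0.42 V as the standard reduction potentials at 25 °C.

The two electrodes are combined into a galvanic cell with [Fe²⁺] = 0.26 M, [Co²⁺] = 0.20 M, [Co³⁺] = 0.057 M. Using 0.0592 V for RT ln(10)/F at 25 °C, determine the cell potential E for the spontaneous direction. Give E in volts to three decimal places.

+2.205 V

Co³⁺/Co²⁺ is the cathode (higher E°), Fe²⁺/Fe the anode: E°cell = +1.80 − (-0.42) = +2.22 V, n = 2.
Overall: 2 Co³⁺(aq) + Fe(s) → 2 Co²⁺(aq) + Fe²⁺(aq)
Q = [Co²⁺]^2·[Fe²⁺] / ([Co³⁺]^2); log Q = 0.505.
E = E° − (0.0592/n) log Q = +2.22 − (0.0592/2)(0.505) = +2.205 V.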